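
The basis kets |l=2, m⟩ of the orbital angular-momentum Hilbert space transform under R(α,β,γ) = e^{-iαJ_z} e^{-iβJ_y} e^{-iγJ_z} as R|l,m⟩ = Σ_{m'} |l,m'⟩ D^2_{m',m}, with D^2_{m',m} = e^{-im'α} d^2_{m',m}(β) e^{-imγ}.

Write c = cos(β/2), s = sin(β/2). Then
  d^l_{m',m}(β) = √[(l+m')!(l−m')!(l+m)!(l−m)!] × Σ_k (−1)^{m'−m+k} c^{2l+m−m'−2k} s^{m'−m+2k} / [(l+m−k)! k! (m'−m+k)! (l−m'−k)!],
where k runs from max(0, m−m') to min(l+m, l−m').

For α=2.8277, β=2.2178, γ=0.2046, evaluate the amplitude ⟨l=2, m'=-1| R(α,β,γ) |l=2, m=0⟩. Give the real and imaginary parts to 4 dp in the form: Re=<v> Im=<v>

D^2_{-1,0}(2.8277,2.2178,0.2046) = e^{-i·-1·2.8277}·d^2_{-1,0}(2.2178)·e^{-i·0·0.2046}. Compute d first:
Half-angle: c=0.445647, s=0.895209. N=√(1·6·2·2)=4.898979
Admissible k: 1..2 (factorial args all ≥0)
  k=1: (−1)^0·4.8990/(2)·0.4456^3·0.8952^1 = +0.194076
  k=2: (−1)^1·4.8990/(2)·0.4456^1·0.8952^3 = -0.783140
d^2_{-1,0}(2.2178) = +0.194076 -0.783140 = -0.589064
Phases: e^{-i·(-1)·2.8277}=-0.951139+0.308763i, e^{-i·(0)·0.2046}=+1.000000+0.000000i ⇒ D=+0.560282-0.181881i

Re=0.5603 Im=-0.1819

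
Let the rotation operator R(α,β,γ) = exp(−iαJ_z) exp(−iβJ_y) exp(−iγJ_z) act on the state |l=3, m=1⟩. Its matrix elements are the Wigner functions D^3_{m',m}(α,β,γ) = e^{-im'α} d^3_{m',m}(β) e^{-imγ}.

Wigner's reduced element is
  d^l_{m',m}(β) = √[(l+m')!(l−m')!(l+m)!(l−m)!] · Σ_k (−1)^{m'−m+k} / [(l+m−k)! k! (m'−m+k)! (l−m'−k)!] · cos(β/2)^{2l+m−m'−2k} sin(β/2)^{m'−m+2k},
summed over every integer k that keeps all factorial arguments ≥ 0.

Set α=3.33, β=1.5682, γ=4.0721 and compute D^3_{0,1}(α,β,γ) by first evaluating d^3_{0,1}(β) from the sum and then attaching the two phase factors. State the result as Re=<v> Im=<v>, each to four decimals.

D^3_{0,1}(3.33,1.5682,4.0721) = e^{-i·0·3.33}·d^3_{0,1}(1.5682)·e^{-i·1·4.0721}. Compute d first:
c=cos(1.5682/2)=0.708024, s=sin(1.5682/2)=0.706188; N=√[6·6·24·2]=41.569219
Admissible k: 1..3 (factorial args all ≥0)
  k=1: (−1)^0·41.5692/(12)·0.7080^5·0.7062^1 = +0.435263
  k=2: (−1)^1·41.5692/(4)·0.7080^3·0.7062^3 = -1.299025
  k=3: (−1)^2·41.5692/(12)·0.7080^1·0.7062^5 = +0.430766
d^3_{0,1}(1.5682) = +0.435263 -1.299025 +0.430766 = -0.432997
Phases: e^{-i·(0)·3.33}=+1.000000+0.000000i, e^{-i·(1)·4.0721}=-0.597427+0.801923i ⇒ D=+0.258684-0.347230i

Re=0.2587 Im=-0.3472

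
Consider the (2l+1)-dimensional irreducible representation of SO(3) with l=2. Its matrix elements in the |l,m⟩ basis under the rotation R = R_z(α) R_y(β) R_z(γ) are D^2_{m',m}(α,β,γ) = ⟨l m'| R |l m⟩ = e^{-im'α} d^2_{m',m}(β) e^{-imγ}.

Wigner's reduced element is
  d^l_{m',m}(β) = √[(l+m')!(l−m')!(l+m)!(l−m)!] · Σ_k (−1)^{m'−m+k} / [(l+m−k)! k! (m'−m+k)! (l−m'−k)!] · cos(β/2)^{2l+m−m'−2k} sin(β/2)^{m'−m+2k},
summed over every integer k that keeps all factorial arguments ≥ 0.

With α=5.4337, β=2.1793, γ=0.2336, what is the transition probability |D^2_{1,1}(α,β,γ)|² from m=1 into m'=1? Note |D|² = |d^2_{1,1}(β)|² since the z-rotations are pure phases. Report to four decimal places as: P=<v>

First d^2_{1,1}(β=2.1793), then the phase factors e^{-i(1)α} and e^{-i(1)γ}:
Half-angle: c=0.462796, s=0.886465. N=√(6·1·6·1)=6.000000
Admissible k: 0..1 (factorial args all ≥0)
  k=0: (−1)^0·6.0000/(6)·0.4628^4·0.8865^0 = +0.045873
  k=1: (−1)^1·6.0000/(2)·0.4628^2·0.8865^2 = -0.504920
d^2_{1,1}(2.1793) = +0.045873 -0.504920 = -0.459047
|D^2_{1,1}|² = |d^2_{1,1}(β)|² = (-0.459047)² = 0.210725 (the z-rotation phases have unit modulus)

P=0.2107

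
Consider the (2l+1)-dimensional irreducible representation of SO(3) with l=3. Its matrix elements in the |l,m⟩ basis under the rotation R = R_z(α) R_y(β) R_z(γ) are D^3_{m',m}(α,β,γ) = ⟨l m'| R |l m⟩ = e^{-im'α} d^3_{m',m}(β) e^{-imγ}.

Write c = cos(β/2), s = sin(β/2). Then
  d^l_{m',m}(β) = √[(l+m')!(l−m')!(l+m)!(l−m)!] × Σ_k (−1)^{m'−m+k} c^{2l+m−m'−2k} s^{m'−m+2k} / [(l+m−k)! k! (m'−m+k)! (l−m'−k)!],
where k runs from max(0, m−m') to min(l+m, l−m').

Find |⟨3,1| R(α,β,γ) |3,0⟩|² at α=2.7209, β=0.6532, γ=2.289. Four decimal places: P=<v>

Split into d^3_{1,0}(β=0.6532) × two z-phases.
Half-angle: c=0.947139, s=0.320825. N=√(24·2·6·6)=41.569219
k∈{0,1,2} keeps every argument non-negative
  k=0: (−1)^1·41.5692/(12)·0.9471^5·0.3208^1 = -0.847083
  k=1: (−1)^2·41.5692/(4)·0.9471^3·0.3208^3 = +0.291579
  k=2: (−1)^3·41.5692/(12)·0.9471^1·0.3208^5 = -0.011152
d^3_{1,0}(0.6532) = -0.847083 +0.291579 -0.011152 = -0.566656
|D^3_{1,0}|² = |d^3_{1,0}(β)|² = (-0.566656)² = 0.321099 (the z-rotation phases have unit modulus)

P=0.3211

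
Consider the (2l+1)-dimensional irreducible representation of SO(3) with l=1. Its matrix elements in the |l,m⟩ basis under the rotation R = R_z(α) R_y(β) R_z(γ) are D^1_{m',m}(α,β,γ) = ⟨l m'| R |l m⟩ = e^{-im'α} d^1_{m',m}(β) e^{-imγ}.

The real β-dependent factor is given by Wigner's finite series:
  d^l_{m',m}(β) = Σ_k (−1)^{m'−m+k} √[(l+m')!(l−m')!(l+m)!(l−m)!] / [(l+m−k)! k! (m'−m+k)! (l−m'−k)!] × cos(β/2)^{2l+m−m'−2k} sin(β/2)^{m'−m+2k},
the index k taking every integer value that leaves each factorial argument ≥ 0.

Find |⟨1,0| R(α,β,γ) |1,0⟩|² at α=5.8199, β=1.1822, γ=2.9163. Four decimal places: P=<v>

P=0.1436

First d^1_{0,0}(β=1.1822), then the phase factors e^{-i(0)α} and e^{-i(0)γ}:
c=cos(1.1822/2)=0.830328, s=sin(1.1822/2)=0.557275; N=√[1·1·1·1]=1.000000
k∈{0,1} keeps every argument non-negative
  k=0: (−1)^0·1.0000/(1)·0.8303^2·0.5573^0 = +0.689445
  k=1: (−1)^1·1.0000/(1)·0.8303^0·0.5573^2 = -0.310555
d^1_{0,0}(1.1822) = +0.689445 -0.310555 = +0.378890
|D^1_{0,0}|² = |d^1_{0,0}(β)|² = (+0.378890)² = 0.143557 (the z-rotation phases have unit modulus)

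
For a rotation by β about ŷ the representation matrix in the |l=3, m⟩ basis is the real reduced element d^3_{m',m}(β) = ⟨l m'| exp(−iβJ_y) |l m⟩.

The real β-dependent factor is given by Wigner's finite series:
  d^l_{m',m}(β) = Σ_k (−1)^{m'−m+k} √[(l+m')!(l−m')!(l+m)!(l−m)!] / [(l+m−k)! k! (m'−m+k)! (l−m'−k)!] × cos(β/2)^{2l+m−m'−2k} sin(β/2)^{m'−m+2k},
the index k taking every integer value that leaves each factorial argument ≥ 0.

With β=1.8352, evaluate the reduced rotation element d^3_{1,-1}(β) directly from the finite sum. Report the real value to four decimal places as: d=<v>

d^3_{1,-1}(β=1.8352) via Wigner's sum:
c=cos(1.8352/2)=0.607728, s=sin(1.8352/2)=0.794145; N=√[24·2·2·24]=48.000000
Admissible k: 0..2 (factorial args all ≥0)
  k=0: (−1)^2·48.0000/(8)·0.6077^4·0.7941^2 = +0.516164
  k=1: (−1)^3·48.0000/(6)·0.6077^2·0.7941^4 = -1.175191
  k=2: (−1)^4·48.0000/(48)·0.6077^0·0.7941^6 = +0.250842
d^3_{1,-1}(1.8352) = +0.516164 -1.175191 +0.250842 = -0.408185

d=-0.4082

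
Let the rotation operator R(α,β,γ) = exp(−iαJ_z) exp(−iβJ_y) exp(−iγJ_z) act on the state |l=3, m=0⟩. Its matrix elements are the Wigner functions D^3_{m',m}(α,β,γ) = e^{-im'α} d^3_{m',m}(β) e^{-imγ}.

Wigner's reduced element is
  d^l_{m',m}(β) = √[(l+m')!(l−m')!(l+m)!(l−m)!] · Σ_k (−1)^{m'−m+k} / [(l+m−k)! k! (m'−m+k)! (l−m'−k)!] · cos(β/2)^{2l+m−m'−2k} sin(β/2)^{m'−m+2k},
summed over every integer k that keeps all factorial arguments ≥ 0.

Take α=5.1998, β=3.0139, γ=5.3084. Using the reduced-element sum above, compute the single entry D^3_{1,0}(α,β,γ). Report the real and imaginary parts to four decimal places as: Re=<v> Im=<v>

Re=-0.1012 Im=-0.1909

D^3_{1,0}(5.1998,3.0139,5.3084) = e^{-i·1·5.1998}·d^3_{1,0}(3.0139)·e^{-i·0·5.3084}. Compute d first:
c=cos(3.0139/2)=0.063803, s=sin(3.0139/2)=0.997963; N=√[24·2·6·6]=41.569219
Admissible k: 0..2 (factorial args all ≥0)
  k=0: (−1)^1·41.5692/(12)·0.0638^5·0.9980^1 = -0.000004
  k=1: (−1)^2·41.5692/(4)·0.0638^3·0.9980^3 = +0.002683
  k=2: (−1)^3·41.5692/(12)·0.0638^1·0.9980^5 = -0.218777
d^3_{1,0}(3.0139) = -0.000004 +0.002683 -0.218777 = -0.216098
Phases: e^{-i·(1)·5.1998}=+0.468340+0.883548i, e^{-i·(0)·5.3084}=+1.000000+0.000000i ⇒ D=-0.101208-0.190933i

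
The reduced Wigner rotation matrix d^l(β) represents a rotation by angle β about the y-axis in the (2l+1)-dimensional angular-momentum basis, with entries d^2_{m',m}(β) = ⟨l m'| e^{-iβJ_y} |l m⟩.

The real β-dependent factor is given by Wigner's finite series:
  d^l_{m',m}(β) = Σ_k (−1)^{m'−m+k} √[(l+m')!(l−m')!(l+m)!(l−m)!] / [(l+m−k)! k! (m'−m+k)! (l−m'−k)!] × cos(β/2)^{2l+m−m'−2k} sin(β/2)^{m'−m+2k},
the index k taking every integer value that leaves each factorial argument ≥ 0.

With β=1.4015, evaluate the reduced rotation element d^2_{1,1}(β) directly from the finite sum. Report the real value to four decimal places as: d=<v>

d^2_{1,1}(β=1.4015) via Wigner's sum:
c=cos(1.4015/2)=0.764359, s=sin(1.4015/2)=0.644791; N=√[6·1·6·1]=6.000000
k: max(0,(1)−(1))=0 … min(2+(1),2−(1))=1
  k=0: (−1)^0·6.0000/(6)·0.7644^4·0.6448^0 = +0.341342
  k=1: (−1)^1·6.0000/(2)·0.7644^2·0.6448^2 = -0.728709
d^2_{1,1}(1.4015) = +0.341342 -0.728709 = -0.387367

d=-0.3874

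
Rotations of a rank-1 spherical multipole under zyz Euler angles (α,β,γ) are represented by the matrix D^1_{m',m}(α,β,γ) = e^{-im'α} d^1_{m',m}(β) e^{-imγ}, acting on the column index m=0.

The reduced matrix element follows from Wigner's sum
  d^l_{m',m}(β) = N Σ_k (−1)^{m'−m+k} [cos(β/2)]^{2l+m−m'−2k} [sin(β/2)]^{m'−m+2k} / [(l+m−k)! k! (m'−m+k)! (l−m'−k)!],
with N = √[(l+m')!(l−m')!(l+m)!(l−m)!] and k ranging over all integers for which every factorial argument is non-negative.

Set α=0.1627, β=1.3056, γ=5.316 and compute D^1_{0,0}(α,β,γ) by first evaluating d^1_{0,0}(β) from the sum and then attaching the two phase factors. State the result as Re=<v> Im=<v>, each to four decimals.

First d^1_{0,0}(β=1.3056), then the phase factors e^{-i(0)α} and e^{-i(0)γ}:
With c≡cos(β/2)=0.794386 and s≡sin(β/2)=0.607413, N=[1·1·1·1]^{1/2}=1.000000
k: max(0,(0)−(0))=0 … min(1+(0),1−(0))=1
  k=0: (−1)^0·1.0000/(1)·0.7944^2·0.6074^0 = +0.631049
  k=1: (−1)^1·1.0000/(1)·0.7944^0·0.6074^2 = -0.368951
d^1_{0,0}(1.3056) = +0.631049 -0.368951 = +0.262099
D = (+1.000000+0.000000i)·(+0.262099)·(+1.000000+0.000000i) = +0.262099+0.000000i

Re=0.2621 Im=0.0000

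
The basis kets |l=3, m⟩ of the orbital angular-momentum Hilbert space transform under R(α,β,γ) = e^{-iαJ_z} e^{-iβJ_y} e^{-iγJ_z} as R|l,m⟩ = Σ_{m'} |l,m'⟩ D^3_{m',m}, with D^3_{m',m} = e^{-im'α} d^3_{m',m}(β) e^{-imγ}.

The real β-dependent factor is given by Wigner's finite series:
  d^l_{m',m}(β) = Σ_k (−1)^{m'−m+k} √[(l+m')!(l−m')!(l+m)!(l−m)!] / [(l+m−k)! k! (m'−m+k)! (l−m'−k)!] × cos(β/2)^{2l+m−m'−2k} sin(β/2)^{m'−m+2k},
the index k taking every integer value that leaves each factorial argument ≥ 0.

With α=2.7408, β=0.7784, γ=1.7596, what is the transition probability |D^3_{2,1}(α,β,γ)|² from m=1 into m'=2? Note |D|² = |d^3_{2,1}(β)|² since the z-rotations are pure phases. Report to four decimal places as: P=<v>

First d^3_{2,1}(β=0.7784), then the phase factors e^{-i(2)α} and e^{-i(1)γ}:
Half-angle: c=0.925213, s=0.379448. N=√(120·1·24·2)=75.894664
Admissible k: 0..1 (factorial args all ≥0)
  k=0: (−1)^1·75.8947/(24)·0.9252^5·0.3794^1 = -0.813507
  k=1: (−1)^2·75.8947/(12)·0.9252^3·0.3794^3 = +0.273661
d^3_{2,1}(0.7784) = -0.813507 +0.273661 = -0.539846
|D^3_{2,1}|² = |d^3_{2,1}(β)|² = (-0.539846)² = 0.291433 (the z-rotation phases have unit modulus)

P=0.2914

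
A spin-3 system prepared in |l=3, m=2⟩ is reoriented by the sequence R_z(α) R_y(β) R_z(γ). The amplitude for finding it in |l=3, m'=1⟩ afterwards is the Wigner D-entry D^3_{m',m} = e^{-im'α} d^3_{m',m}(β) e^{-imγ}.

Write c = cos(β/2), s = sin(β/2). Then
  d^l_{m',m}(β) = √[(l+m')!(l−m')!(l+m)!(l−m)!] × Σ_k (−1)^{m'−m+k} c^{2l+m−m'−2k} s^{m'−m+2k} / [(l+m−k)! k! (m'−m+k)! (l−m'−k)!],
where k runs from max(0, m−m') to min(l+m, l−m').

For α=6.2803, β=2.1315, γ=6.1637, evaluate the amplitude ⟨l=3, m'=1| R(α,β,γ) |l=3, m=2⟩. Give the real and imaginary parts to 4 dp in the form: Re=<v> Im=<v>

D^3_{1,2}(6.2803,2.1315,6.1637) = e^{-i·1·6.2803}·d^3_{1,2}(2.1315)·e^{-i·2·6.1637}. Compute d first:
c=cos(2.1315/2)=0.483848, s=sin(2.1315/2)=0.875152; N=√[24·2·120·1]=75.894664
k: max(0,(2)−(1))=1 … min(3+(2),3−(1))=2
  k=1: (−1)^0·75.8947/(24)·0.4838^5·0.8752^1 = +0.073389
  k=2: (−1)^1·75.8947/(12)·0.4838^3·0.8752^3 = -0.480184
d^3_{1,2}(2.1315) = +0.073389 -0.480184 = -0.406795
D = (+0.999996+0.002885i)·(-0.406795)·(+0.971582+0.236703i) = -0.394955-0.097429i

Re=-0.3950 Im=-0.0974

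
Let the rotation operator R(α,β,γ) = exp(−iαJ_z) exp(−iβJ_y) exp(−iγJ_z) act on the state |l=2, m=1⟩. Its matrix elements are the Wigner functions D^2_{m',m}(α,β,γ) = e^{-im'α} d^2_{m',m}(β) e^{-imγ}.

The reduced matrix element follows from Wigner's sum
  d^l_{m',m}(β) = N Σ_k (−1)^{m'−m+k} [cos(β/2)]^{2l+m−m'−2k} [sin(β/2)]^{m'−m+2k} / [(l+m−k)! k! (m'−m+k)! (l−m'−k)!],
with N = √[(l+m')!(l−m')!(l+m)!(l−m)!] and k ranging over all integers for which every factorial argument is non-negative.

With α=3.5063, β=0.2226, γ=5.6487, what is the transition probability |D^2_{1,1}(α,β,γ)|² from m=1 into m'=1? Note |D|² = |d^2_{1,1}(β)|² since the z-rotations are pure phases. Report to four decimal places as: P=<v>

D^2_{1,1}(3.5063,0.2226,5.6487) = e^{-i·1·3.5063}·d^2_{1,1}(0.2226)·e^{-i·1·5.6487}. Compute d first:
c=cos(0.2226/2)=0.993813, s=sin(0.2226/2)=0.111070; N=√[6·1·6·1]=6.000000
k∈{0,1} keeps every argument non-negative
  k=0: (−1)^0·6.0000/(6)·0.9938^4·0.1111^0 = +0.975479
  k=1: (−1)^1·6.0000/(2)·0.9938^2·0.1111^2 = -0.036553
d^2_{1,1}(0.2226) = +0.975479 -0.036553 = +0.938926
|D^2_{1,1}|² = |d^2_{1,1}(β)|² = (+0.938926)² = 0.881581 (the z-rotation phases have unit modulus)

P=0.8816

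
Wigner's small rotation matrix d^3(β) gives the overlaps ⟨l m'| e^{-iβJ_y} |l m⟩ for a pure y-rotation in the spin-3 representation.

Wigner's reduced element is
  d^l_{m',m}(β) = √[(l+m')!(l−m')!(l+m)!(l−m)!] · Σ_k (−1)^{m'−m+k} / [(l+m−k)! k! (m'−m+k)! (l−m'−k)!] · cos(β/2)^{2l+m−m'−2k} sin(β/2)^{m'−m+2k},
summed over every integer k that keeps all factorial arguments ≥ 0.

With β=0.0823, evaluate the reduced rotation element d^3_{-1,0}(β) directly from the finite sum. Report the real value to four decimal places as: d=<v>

d=0.1412

d^3_{-1,0}(β=0.0823) via Wigner's sum:
Half-angle: c=0.999153, s=0.041138. N=√(2·24·6·6)=41.569219
k: max(0,(0)−(-1))=1 … min(3+(0),3−(-1))=3
  k=1: (−1)^0·41.5692/(12)·0.9992^5·0.0411^1 = +0.141905
  k=2: (−1)^1·41.5692/(4)·0.9992^3·0.0411^3 = -0.000722
  k=3: (−1)^2·41.5692/(12)·0.9992^1·0.0411^5 = +0.000000
d^3_{-1,0}(0.0823) = +0.141905 -0.000722 +0.000000 = +0.141184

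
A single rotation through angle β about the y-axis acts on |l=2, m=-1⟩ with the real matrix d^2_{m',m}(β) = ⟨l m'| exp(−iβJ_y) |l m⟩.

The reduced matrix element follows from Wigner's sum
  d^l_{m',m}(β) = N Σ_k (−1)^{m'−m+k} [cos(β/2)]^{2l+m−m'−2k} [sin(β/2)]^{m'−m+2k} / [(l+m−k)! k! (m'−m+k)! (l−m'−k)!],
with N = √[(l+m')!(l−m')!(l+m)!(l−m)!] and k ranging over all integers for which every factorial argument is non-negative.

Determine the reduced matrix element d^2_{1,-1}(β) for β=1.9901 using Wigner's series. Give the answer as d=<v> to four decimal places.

d^2_{1,-1}(β=1.9901) via Wigner's sum:
c=cos(1.9901/2)=0.544461, s=sin(1.9901/2)=0.838786; N=√[6·1·1·6]=6.000000
Admissible k: 0..1 (factorial args all ≥0)
  k=0: (−1)^2·6.0000/(2)·0.5445^2·0.8388^2 = +0.625687
  k=1: (−1)^3·6.0000/(6)·0.5445^0·0.8388^4 = -0.495000
d^2_{1,-1}(1.9901) = +0.625687 -0.495000 = +0.130687

d=0.1307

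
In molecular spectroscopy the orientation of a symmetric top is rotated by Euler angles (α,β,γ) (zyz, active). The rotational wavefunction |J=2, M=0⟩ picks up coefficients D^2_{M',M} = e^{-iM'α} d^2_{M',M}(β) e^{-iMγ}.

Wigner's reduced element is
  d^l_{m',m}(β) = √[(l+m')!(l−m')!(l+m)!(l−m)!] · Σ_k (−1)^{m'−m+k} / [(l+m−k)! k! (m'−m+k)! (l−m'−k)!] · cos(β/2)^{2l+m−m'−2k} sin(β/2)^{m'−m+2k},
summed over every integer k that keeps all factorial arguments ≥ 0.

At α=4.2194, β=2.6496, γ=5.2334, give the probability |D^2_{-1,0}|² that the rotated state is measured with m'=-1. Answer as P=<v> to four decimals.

Split into d^2_{-1,0}(β=2.6496) × two z-phases.
c=cos(2.6496/2)=0.243523, s=sin(2.6496/2)=0.969895; N=√[1·6·2·2]=4.898979
k∈{1,2} keeps every argument non-negative
  k=1: (−1)^0·4.8990/(2)·0.2435^3·0.9699^1 = +0.034310
  k=2: (−1)^1·4.8990/(2)·0.2435^1·0.9699^3 = -0.544239
d^2_{-1,0}(2.6496) = +0.034310 -0.544239 = -0.509929
|D^2_{-1,0}|² = |d^2_{-1,0}(β)|² = (-0.509929)² = 0.260028 (the z-rotation phases have unit modulus)

P=0.2600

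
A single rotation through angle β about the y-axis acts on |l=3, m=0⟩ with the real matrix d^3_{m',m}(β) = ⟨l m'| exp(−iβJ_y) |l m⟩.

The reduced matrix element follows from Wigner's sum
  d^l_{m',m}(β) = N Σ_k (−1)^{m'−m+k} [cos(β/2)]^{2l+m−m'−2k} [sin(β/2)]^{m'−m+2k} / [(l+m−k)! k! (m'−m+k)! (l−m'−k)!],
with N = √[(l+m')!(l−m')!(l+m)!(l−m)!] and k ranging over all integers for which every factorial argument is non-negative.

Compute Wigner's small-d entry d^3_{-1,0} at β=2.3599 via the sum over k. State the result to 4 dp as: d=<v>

d^3_{-1,0}(β=2.3599) via Wigner's sum:
With c≡cos(β/2)=0.380971 and s≡sin(β/2)=0.924587, N=[2·24·6·6]^{1/2}=41.569219
Admissible k: 1..3 (factorial args all ≥0)
  k=1: (−1)^0·41.5692/(12)·0.3810^5·0.9246^1 = +0.025704
  k=2: (−1)^1·41.5692/(4)·0.3810^3·0.9246^3 = -0.454183
  k=3: (−1)^2·41.5692/(12)·0.3810^1·0.9246^5 = +0.891705
d^3_{-1,0}(2.3599) = +0.025704 -0.454183 +0.891705 = +0.463226

d=0.4632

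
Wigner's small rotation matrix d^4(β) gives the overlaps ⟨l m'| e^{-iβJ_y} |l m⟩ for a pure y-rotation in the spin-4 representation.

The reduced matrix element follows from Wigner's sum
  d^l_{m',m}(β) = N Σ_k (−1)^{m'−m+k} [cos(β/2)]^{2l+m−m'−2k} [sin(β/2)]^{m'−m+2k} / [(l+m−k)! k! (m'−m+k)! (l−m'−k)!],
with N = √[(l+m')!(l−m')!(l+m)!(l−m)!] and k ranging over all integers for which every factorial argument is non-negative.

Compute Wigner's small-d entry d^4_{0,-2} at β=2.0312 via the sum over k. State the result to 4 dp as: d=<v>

d^4_{0,-2}(β=2.0312) via Wigner's sum:
Half-angle: c=0.527110, s=0.849797. N=√(24·24·2·720)=910.735966
The bounds max(0,m−m')=0 and min(l+m,l−m')=2 give 3 terms
  k=0: (−1)^2·910.7360/(96)·0.5271^6·0.8498^2 = +0.146947
  k=1: (−1)^3·910.7360/(36)·0.5271^4·0.8498^4 = -1.018489
  k=2: (−1)^4·910.7360/(96)·0.5271^2·0.8498^6 = +0.992693
d^4_{0,-2}(2.0312) = +0.146947 -1.018489 +0.992693 = +0.121151

d=0.1212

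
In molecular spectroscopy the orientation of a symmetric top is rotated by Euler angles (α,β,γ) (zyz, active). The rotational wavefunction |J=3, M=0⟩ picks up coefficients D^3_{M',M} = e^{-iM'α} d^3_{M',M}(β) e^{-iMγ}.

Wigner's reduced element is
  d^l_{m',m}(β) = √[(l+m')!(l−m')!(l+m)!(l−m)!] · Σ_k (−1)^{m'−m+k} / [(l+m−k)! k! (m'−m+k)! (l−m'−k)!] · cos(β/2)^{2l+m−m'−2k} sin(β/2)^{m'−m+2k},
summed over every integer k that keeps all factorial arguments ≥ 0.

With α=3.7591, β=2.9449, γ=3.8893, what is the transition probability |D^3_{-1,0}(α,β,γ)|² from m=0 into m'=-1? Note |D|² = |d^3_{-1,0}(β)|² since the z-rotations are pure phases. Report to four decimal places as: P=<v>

P=0.1039

Split into d^3_{-1,0}(β=2.9449) × two z-phases.
c=cos(2.9449/2)=0.098188, s=sin(2.9449/2)=0.995168; N=√[2·24·6·6]=41.569219
k∈{1,2,3} keeps every argument non-negative
  k=1: (−1)^0·41.5692/(12)·0.0982^5·0.9952^1 = +0.000031
  k=2: (−1)^1·41.5692/(4)·0.0982^3·0.9952^3 = -0.009696
  k=3: (−1)^2·41.5692/(12)·0.0982^1·0.9952^5 = +0.331994
d^3_{-1,0}(2.9449) = +0.000031 -0.009696 +0.331994 = +0.322330
|D^3_{-1,0}|² = |d^3_{-1,0}(β)|² = (+0.322330)² = 0.103897 (the z-rotation phases have unit modulus)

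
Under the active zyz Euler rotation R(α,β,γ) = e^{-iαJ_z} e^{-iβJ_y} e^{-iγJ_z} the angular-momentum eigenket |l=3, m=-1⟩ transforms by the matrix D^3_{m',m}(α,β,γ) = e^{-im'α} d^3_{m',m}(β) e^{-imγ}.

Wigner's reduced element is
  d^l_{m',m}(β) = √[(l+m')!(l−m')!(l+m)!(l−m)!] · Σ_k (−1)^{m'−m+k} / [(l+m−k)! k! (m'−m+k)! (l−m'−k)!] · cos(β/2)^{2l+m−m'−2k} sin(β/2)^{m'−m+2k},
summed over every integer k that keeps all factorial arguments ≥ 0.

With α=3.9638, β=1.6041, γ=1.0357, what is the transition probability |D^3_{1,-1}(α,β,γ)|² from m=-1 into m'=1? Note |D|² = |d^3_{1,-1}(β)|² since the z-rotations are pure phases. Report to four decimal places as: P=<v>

P=0.0289

First d^3_{1,-1}(β=1.6041), then the phase factors e^{-i(1)α} and e^{-i(-1)γ}:
Half-angle: c=0.695235, s=0.718783. N=√(24·2·2·24)=48.000000
Admissible k: 0..2 (factorial args all ≥0)
  k=0: (−1)^2·48.0000/(8)·0.6952^4·0.7188^2 = +0.724223
  k=1: (−1)^3·48.0000/(6)·0.6952^2·0.7188^4 = -1.032152
  k=2: (−1)^4·48.0000/(48)·0.6952^0·0.7188^6 = +0.137907
d^3_{1,-1}(1.6041) = +0.724223 -1.032152 +0.137907 = -0.170022
|D^3_{1,-1}|² = |d^3_{1,-1}(β)|² = (-0.170022)² = 0.028907 (the z-rotation phases have unit modulus)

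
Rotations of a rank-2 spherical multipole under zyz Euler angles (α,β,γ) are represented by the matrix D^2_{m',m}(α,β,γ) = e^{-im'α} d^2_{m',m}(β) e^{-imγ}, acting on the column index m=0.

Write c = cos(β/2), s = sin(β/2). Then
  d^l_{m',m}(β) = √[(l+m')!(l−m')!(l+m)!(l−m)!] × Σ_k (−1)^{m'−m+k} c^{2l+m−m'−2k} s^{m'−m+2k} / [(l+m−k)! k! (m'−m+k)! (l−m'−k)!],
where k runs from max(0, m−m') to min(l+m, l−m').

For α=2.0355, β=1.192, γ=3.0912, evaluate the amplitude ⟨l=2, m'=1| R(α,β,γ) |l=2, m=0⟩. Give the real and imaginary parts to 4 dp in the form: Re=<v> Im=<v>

Split into d^2_{1,0}(β=1.192) × two z-phases.
With c≡cos(β/2)=0.827588 and s≡sin(β/2)=0.561337, N=[6·1·2·2]^{1/2}=4.898979
k∈{0,1} keeps every argument non-negative
  k=0: (−1)^1·4.8990/(2)·0.8276^3·0.5613^1 = -0.779365
  k=1: (−1)^2·4.8990/(2)·0.8276^1·0.5613^3 = +0.358558
d^2_{1,0}(1.192) = -0.779365 +0.358558 = -0.420807
Attach z-rotation phases: D = e^{-i(1)(2.0355)}·(-0.420807)·e^{-i(0)(3.0912)} = +0.188588+0.376182i

Re=0.1886 Im=0.3762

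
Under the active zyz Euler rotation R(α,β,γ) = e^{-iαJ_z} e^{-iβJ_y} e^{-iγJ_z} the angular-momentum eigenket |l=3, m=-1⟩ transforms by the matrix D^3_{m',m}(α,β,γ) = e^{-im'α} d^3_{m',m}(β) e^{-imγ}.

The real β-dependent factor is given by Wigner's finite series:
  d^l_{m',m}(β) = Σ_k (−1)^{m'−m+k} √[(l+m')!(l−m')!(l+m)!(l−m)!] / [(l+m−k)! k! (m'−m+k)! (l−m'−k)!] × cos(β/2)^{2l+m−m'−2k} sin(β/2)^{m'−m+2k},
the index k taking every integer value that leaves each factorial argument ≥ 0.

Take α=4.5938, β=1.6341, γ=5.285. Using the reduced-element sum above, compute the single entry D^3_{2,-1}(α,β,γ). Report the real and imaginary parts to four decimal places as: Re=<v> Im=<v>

Re=0.2461 Im=-0.2344

Split into d^3_{2,-1}(β=1.6341) × two z-phases.
c=cos(1.6341/2)=0.684375, s=sin(1.6341/2)=0.729130; N=√[120·1·2·24]=75.894664
Admissible k: 0..1 (factorial args all ≥0)
  k=0: (−1)^3·75.8947/(12)·0.6844^3·0.7291^3 = -0.785828
  k=1: (−1)^4·75.8947/(24)·0.6844^1·0.7291^5 = +0.445984
d^3_{2,-1}(1.6341) = -0.785828 +0.445984 = -0.339844
Phases: e^{-i·(2)·4.5938}=-0.972005-0.234961i, e^{-i·(-1)·5.285}=+0.541828-0.840489i ⇒ D=+0.246095-0.234374i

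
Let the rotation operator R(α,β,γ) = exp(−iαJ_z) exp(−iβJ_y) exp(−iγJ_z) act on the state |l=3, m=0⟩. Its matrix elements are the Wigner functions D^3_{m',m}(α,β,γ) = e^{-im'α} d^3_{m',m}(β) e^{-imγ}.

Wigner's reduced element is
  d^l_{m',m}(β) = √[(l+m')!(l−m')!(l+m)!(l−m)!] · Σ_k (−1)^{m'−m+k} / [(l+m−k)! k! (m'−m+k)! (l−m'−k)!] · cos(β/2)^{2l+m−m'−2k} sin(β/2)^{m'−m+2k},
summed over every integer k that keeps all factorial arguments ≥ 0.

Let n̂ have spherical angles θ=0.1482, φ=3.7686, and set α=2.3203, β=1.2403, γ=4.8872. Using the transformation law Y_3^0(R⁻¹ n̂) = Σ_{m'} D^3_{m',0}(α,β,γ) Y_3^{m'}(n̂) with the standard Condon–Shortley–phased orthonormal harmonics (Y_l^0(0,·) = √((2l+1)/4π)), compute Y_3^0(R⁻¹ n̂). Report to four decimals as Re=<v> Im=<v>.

Re=-0.3064 Im=0.0000

Need the full column D^3_{m',0} for m'=−3..3 at α=2.3203, β=1.2403, γ=4.8872.
cos(β/2)=0.813791, sin(β/2)=0.581157
d^3_{-3,0}: single k=3 term ⇒ +0.473081;  D = +0.368533+0.296628i
d^3_{-2,0}: k∈[2..3] ⇒ +0.811335 -0.413772 = +0.397563;  D = -0.028516-0.396539i
d^3_{-1,0}: k∈[1..3] ⇒ +0.718538 -1.099340 +0.186884 = -0.193918;  D = +0.132112-0.141953i
d^3_{0,0}: k∈[0..3] ⇒ +0.290455 -1.333159 +0.679897 -0.038527 = -0.401334;  D = -0.401334+0.000000i
d^3_{1,0}: k∈[0..2] ⇒ -0.718538 +1.099340 -0.186884 = +0.193918;  D = -0.132112-0.141953i
d^3_{2,0}: k∈[0..1] ⇒ +0.811335 -0.413772 = +0.397563;  D = -0.028516+0.396539i
d^3_{3,0}: single k=0 term ⇒ -0.473081;  D = -0.368533+0.296628i
Y_3^{m'}(θ=0.1482,φ=3.7686) and Σ D·Y over m':
  (+0.3685+0.2966i)·(+0.0004+0.0013i)  (-0.0285-0.3965i)·(+0.0069-0.0209i)  (+0.1321-0.1420i)·(-0.1504+0.1089i)  (-0.4013+0.0000i)·(+0.6979+0.0000i)  (-0.1321-0.1420i)·(+0.1504+0.1089i)  (-0.0285+0.3965i)·(+0.0069+0.0209i)  (-0.3685+0.2966i)·(-0.0004+0.0013i)
Y_3^0(R⁻¹ n̂) = -0.306361-0.000000i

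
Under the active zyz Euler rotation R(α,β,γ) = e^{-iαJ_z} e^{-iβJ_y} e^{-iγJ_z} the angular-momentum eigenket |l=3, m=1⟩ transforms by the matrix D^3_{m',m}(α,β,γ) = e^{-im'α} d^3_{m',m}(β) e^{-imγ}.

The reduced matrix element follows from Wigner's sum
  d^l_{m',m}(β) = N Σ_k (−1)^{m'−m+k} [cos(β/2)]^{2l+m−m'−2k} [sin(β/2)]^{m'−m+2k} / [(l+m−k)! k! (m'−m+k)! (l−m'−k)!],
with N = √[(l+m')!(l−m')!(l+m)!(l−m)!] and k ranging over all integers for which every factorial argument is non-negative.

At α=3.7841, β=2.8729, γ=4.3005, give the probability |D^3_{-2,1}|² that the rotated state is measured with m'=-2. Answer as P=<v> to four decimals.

P=0.1521

Split into d^3_{-2,1}(β=2.8729) × two z-phases.
With c≡cos(β/2)=0.133943 and s≡sin(β/2)=0.990989, N=[1·120·24·2]^{1/2}=75.894664
Admissible k: 3..4 (factorial args all ≥0)
  k=3: (−1)^0·75.8947/(12)·0.1339^3·0.9910^3 = +0.014791
  k=4: (−1)^1·75.8947/(24)·0.1339^1·0.9910^5 = -0.404821
d^3_{-2,1}(2.8729) = +0.014791 -0.404821 = -0.390030
|D^3_{-2,1}|² = |d^3_{-2,1}(β)|² = (-0.390030)² = 0.152123 (the z-rotation phases have unit modulus)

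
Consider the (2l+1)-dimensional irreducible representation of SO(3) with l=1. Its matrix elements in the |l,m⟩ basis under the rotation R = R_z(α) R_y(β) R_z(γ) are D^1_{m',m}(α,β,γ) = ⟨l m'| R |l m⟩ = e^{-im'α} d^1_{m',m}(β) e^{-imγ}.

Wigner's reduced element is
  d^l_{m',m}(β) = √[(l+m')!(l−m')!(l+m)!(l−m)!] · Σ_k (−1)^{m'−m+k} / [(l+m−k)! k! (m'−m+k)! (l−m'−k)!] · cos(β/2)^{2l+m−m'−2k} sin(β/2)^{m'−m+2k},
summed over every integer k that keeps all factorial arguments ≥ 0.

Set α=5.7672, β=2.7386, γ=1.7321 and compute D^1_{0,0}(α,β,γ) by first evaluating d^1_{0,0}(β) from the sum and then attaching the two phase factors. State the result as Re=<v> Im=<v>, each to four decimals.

D^1_{0,0}(5.7672,2.7386,1.7321) = e^{-i·0·5.7672}·d^1_{0,0}(2.7386)·e^{-i·0·1.7321}. Compute d first:
Half-angle: c=0.200136, s=0.979768. N=√(1·1·1·1)=1.000000
k∈{0,1} keeps every argument non-negative
  k=0: (−1)^0·1.0000/(1)·0.2001^2·0.9798^0 = +0.040054
  k=1: (−1)^1·1.0000/(1)·0.2001^0·0.9798^2 = -0.959946
d^1_{0,0}(2.7386) = +0.040054 -0.959946 = -0.919891
D = (+1.000000+0.000000i)·(-0.919891)·(+1.000000+0.000000i) = -0.919891+0.000000i

Re=-0.9199 Im=0.0000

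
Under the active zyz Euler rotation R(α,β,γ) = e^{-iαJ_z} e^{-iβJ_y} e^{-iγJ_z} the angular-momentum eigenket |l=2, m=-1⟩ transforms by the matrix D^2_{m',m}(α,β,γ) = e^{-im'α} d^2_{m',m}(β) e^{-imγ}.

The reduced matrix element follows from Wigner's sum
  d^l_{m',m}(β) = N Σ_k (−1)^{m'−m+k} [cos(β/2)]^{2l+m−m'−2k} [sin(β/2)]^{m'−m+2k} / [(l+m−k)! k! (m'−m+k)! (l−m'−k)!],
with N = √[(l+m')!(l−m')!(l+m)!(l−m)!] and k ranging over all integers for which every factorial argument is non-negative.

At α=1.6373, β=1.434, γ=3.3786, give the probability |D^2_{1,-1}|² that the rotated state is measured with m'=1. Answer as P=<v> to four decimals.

Split into d^2_{1,-1}(β=1.434) × two z-phases.
With c≡cos(β/2)=0.753780 and s≡sin(β/2)=0.657126, N=[6·1·1·6]^{1/2}=6.000000
k∈{0,1} keeps every argument non-negative
  k=0: (−1)^2·6.0000/(2)·0.7538^2·0.6571^2 = +0.736052
  k=1: (−1)^3·6.0000/(6)·0.7538^0·0.6571^4 = -0.186464
d^2_{1,-1}(1.434) = +0.736052 -0.186464 = +0.549588
|D^2_{1,-1}|² = |d^2_{1,-1}(β)|² = (+0.549588)² = 0.302047 (the z-rotation phases have unit modulus)

P=0.3020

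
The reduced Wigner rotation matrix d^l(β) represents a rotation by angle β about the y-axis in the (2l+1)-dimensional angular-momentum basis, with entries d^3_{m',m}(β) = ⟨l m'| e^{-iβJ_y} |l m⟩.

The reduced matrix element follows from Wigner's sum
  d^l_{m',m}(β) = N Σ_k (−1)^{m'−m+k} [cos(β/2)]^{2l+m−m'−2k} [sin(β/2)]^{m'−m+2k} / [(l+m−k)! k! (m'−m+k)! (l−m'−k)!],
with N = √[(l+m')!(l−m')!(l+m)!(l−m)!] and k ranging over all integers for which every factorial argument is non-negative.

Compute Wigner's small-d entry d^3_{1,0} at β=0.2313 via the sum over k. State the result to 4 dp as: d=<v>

d=-0.3710

d^3_{1,0}(β=0.2313) via Wigner's sum:
With c≡cos(β/2)=0.993320 and s≡sin(β/2)=0.115392, N=[24·2·6·6]^{1/2}=41.569219
k∈{0,1,2} keeps every argument non-negative
  k=0: (−1)^1·41.5692/(12)·0.9933^5·0.1154^1 = -0.386557
  k=1: (−1)^2·41.5692/(4)·0.9933^3·0.1154^3 = +0.015650
  k=2: (−1)^3·41.5692/(12)·0.9933^1·0.1154^5 = -0.000070
d^3_{1,0}(0.2313) = -0.386557 +0.015650 -0.000070 = -0.370978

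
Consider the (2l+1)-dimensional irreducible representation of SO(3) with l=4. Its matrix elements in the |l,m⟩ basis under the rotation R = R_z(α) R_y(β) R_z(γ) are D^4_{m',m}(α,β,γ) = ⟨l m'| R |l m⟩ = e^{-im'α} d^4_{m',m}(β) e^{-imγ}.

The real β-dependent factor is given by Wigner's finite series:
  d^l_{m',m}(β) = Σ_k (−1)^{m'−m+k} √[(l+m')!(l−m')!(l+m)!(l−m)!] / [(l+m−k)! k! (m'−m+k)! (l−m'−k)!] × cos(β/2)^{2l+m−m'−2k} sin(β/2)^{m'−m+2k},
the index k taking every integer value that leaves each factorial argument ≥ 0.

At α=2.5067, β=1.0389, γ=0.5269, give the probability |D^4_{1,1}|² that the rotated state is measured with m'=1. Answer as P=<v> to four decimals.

D^4_{1,1}(2.5067,1.0389,0.5269) = e^{-i·1·2.5067}·d^4_{1,1}(1.0389)·e^{-i·1·0.5269}. Compute d first:
Half-angle: c=0.868092, s=0.496403. N=√(120·6·120·6)=720.000000
Admissible k: 0..3 (factorial args all ≥0)
  k=0: (−1)^0·720.0000/(720)·0.8681^8·0.4964^0 = +0.322498
  k=1: (−1)^1·720.0000/(48)·0.8681^6·0.4964^2 = -1.581813
  k=2: (−1)^2·720.0000/(24)·0.8681^4·0.4964^4 = +1.034479
  k=3: (−1)^3·720.0000/(72)·0.8681^2·0.4964^6 = -0.112755
d^4_{1,1}(1.0389) = +0.322498 -1.581813 +1.034479 -0.112755 = -0.337591
|D^4_{1,1}|² = |d^4_{1,1}(β)|² = (-0.337591)² = 0.113968 (the z-rotation phases have unit modulus)

P=0.1140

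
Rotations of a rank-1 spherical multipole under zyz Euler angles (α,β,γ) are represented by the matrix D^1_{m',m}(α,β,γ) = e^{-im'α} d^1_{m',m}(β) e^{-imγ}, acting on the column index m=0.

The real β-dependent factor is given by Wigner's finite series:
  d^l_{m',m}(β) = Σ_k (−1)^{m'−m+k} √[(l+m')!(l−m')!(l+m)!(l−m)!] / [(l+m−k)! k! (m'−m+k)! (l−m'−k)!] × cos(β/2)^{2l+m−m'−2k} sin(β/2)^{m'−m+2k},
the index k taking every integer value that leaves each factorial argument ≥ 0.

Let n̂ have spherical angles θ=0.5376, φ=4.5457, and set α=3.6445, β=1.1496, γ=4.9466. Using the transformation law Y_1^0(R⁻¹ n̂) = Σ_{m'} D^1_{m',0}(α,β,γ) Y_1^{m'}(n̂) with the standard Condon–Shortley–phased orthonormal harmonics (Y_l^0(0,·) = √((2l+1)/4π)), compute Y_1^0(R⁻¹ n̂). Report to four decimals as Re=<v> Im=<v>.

Need the full column D^1_{m',0} for m'=−1..1 at α=3.6445, β=1.1496, γ=4.9466.
cos(β/2)=0.839301, sin(β/2)=0.543667
d^1_{-1,0}: single k=1 term ⇒ +0.645306;  D = -0.565407-0.311021i
d^1_{0,0}: k∈[0..1] ⇒ +0.704426 -0.295574 = +0.408853;  D = +0.408853+0.000000i
d^1_{1,0}: single k=0 term ⇒ -0.645306;  D = +0.565407-0.311021i
Y_1^{m'}(θ=0.5376,φ=4.5457) and Σ D·Y over m':
  (-0.5654-0.3110i)·(-0.0294+0.1745i)  (+0.4089+0.0000i)·(+0.4197+0.0000i)  (+0.5654-0.3110i)·(+0.0294+0.1745i)
Y_1^0(R⁻¹ n̂) = +0.313307+0.000000i

Re=0.3133 Im=0.0000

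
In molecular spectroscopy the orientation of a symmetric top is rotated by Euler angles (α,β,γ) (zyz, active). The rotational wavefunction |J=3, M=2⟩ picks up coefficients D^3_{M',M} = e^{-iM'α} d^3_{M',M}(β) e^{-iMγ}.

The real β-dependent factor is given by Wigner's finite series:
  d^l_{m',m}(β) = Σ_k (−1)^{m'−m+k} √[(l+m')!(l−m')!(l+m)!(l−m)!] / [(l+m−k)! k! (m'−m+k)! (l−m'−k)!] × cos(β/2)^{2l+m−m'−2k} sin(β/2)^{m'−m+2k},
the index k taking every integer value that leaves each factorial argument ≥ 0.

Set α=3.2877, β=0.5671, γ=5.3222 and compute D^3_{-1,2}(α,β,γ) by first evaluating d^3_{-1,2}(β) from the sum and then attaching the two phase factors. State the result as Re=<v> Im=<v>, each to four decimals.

First d^3_{-1,2}(β=0.5671), then the phase factors e^{-i(-1)α} and e^{-i(2)γ}:
Half-angle: c=0.960068, s=0.279766. N=√(2·24·120·1)=75.894664
Admissible k: 3..4 (factorial args all ≥0)
  k=3: (−1)^0·75.8947/(12)·0.9601^3·0.2798^3 = +0.122552
  k=4: (−1)^1·75.8947/(24)·0.9601^1·0.2798^5 = -0.005203
d^3_{-1,2}(0.5671) = +0.122552 -0.005203 = +0.117349
Phases: e^{-i·(-1)·3.2877}=-0.989345-0.145588i, e^{-i·(2)·5.3222}=-0.344001+0.938969i ⇒ D=+0.055980-0.103136i

Re=0.0560 Im=-0.1031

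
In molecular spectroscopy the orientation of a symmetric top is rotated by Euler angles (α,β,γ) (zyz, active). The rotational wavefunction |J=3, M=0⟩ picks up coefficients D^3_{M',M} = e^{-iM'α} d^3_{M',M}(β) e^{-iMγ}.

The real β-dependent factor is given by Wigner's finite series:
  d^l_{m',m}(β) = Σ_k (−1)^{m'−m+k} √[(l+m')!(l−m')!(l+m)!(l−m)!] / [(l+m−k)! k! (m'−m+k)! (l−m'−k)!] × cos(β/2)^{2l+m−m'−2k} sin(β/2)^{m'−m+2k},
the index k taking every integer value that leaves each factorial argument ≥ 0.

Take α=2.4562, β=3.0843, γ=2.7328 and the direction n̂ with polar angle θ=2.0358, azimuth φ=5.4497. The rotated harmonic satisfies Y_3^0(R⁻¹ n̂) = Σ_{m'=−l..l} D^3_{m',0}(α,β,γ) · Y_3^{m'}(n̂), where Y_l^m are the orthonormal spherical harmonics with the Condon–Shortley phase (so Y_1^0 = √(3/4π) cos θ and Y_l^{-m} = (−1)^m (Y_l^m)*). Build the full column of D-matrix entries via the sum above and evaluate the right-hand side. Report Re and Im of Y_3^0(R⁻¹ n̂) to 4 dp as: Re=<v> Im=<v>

Re=-0.3277 Im=0.0000

Need the full column D^3_{m',0} for m'=−3..3 at α=2.4562, β=3.0843, γ=2.7328.
cos(β/2)=0.028642, sin(β/2)=0.999590
d^3_{-3,0}: single k=3 term ⇒ +0.000105;  D = +0.000049+0.000093i
d^3_{-2,0}: k∈[2..3] ⇒ +0.000004 -0.004486 = -0.004482;  D = -0.000891+0.004393i
d^3_{-1,0}: k∈[1..3] ⇒ +0.000000 -0.000244 +0.099017 = +0.098773;  D = -0.076467+0.062521i
d^3_{0,0}: k∈[0..3] ⇒ +0.000000 -0.000006 +0.007371 -0.997541 = -0.990176;  D = -0.990176+0.000000i
d^3_{1,0}: k∈[0..2] ⇒ -0.000000 +0.000244 -0.099017 = -0.098773;  D = +0.076467+0.062521i
d^3_{2,0}: k∈[0..1] ⇒ +0.000004 -0.004486 = -0.004482;  D = -0.000891-0.004393i
d^3_{3,0}: single k=0 term ⇒ -0.000105;  D = -0.000049+0.000093i
Y_3^{m'}(θ=2.0358,φ=5.4497) and Σ D·Y over m':
  (+0.0000+0.0001i)·(-0.2388+0.1782i)  (-0.0009+0.0044i)·(+0.0352-0.3644i)  (-0.0765+0.0625i)·(+0.0011+0.0012i)  (-0.9902+0.0000i)·(+0.3338+0.0000i)  (+0.0765+0.0625i)·(-0.0011+0.0012i)  (-0.0009-0.0044i)·(+0.0352+0.3644i)  (-0.0000+0.0001i)·(+0.2388+0.1782i)
Y_3^0(R⁻¹ n̂) = -0.327720+0.000000i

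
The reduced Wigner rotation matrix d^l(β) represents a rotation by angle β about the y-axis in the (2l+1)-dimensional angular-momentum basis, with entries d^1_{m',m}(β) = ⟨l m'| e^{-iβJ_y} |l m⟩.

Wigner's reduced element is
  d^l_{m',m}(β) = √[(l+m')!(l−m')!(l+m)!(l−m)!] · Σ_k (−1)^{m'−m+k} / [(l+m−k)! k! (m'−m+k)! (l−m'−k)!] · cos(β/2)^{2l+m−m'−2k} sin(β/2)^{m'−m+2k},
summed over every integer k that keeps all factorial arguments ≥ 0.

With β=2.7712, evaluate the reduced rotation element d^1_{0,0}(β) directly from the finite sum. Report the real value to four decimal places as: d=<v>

d=-0.9322

d^1_{0,0}(β=2.7712) via Wigner's sum:
Half-angle: c=0.184140, s=0.982900. N=√(1·1·1·1)=1.000000
The bounds max(0,m−m')=0 and min(l+m,l−m')=1 give 2 terms
  k=0: (−1)^0·1.0000/(1)·0.1841^2·0.9829^0 = +0.033907
  k=1: (−1)^1·1.0000/(1)·0.1841^0·0.9829^2 = -0.966093
d^1_{0,0}(2.7712) = +0.033907 -0.966093 = -0.932185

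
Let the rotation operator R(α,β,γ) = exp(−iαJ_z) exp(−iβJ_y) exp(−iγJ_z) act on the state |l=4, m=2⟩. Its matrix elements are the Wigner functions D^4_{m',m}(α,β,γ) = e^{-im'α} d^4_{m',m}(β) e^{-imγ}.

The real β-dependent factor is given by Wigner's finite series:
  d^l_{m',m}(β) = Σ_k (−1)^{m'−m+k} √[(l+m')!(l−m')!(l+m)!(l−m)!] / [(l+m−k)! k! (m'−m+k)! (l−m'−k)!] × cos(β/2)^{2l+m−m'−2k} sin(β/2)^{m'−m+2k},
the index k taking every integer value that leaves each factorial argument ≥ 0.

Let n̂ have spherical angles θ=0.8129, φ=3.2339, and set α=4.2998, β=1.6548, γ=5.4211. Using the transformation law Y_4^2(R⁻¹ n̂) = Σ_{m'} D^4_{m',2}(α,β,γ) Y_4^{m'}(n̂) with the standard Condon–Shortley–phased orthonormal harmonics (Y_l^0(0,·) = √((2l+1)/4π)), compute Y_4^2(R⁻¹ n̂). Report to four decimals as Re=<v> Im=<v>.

Re=0.1227 Im=0.0045

Need the full column D^4_{m',2} for m'=−4..4 at α=4.2998, β=1.6548, γ=5.4211.
cos(β/2)=0.676792, sin(β/2)=0.736174
d^4_{-4,2}: single k=6 term ⇒ +0.385810;  D = +0.384759+0.028453i
d^4_{-3,2}: k∈[5..6] ⇒ +0.752409 -0.296745 = +0.455664;  D = -0.213000+0.402816i
d^4_{-2,2}: k∈[4..6] ⇒ +0.924346 -0.874934 +0.086267 = +0.135679;  D = -0.084447-0.106196i
d^4_{-1,2}: k∈[3..5] ⇒ +0.801186 -1.421920 +0.336477 = -0.284257;  D = -0.274760+0.072861i
d^4_{0,2}: k∈[2..4] ⇒ +0.494099 -1.558955 +0.691696 = -0.373159;  D = +0.057009-0.368779i
d^4_{1,2}: k∈[1..3] ⇒ +0.203144 -1.201779 +0.947946 = -0.050688;  D = +0.042784+0.027180i
d^4_{2,2}: k∈[0..2] ⇒ +0.044019 -0.624992 +0.924346 = +0.343374;  D = +0.284894-0.191680i
d^4_{3,2}: k∈[0..1] ⇒ -0.179156 +0.635921 = +0.456765;  D = +0.081620+0.449414i
d^4_{4,2}: single k=0 term ⇒ +0.275595;  D = -0.268152-0.063617i
Y_4^{m'}(θ=0.8129,φ=3.2339) and Σ D·Y over m':
  (+0.3848+0.0285i)·(+0.1148-0.0444i)  (-0.2130+0.4028i)·(-0.3171+0.0901i)  (-0.0844-0.1062i)·(+0.4003-0.0747i)  (-0.2748+0.0729i)·(-0.0723+0.0067i)  (+0.0570-0.3688i)·(-0.3555+0.0000i)  (+0.0428+0.0272i)·(+0.0723+0.0067i)  (+0.2849-0.1917i)·(+0.4003+0.0747i)  (+0.0816+0.4494i)·(+0.3171+0.0901i)  (-0.2682-0.0636i)·(+0.1148+0.0444i)
Y_4^2(R⁻¹ n̂) = +0.122748+0.004519i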